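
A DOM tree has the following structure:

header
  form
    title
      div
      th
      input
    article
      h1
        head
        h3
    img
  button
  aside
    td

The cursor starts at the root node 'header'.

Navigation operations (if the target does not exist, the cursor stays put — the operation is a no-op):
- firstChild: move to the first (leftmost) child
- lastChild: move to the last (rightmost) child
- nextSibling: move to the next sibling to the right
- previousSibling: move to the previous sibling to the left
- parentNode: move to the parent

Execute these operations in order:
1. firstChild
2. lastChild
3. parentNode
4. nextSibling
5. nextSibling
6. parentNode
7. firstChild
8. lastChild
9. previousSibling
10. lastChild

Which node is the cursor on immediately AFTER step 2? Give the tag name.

After 1 (firstChild): form
After 2 (lastChild): img

Answer: img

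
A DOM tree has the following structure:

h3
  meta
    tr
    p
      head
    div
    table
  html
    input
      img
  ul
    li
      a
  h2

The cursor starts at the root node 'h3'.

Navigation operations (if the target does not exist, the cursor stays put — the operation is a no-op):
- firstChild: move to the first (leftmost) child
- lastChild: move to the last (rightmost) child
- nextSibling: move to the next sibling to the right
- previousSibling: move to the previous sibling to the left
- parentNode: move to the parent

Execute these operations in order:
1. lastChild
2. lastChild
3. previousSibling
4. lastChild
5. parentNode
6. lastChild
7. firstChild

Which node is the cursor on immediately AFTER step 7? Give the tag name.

Answer: a

Derivation:
After 1 (lastChild): h2
After 2 (lastChild): h2 (no-op, stayed)
After 3 (previousSibling): ul
After 4 (lastChild): li
After 5 (parentNode): ul
After 6 (lastChild): li
After 7 (firstChild): a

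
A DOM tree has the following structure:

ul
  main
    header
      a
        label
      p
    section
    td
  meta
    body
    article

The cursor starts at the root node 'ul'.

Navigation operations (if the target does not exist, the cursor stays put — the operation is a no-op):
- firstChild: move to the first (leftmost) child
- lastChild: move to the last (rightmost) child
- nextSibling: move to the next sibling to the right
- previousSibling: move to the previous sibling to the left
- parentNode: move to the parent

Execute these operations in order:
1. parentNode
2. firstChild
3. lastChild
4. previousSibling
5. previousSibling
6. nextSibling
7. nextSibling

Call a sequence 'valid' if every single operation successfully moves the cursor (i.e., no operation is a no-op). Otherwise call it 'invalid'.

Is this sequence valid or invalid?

After 1 (parentNode): ul (no-op, stayed)
After 2 (firstChild): main
After 3 (lastChild): td
After 4 (previousSibling): section
After 5 (previousSibling): header
After 6 (nextSibling): section
After 7 (nextSibling): td

Answer: invalid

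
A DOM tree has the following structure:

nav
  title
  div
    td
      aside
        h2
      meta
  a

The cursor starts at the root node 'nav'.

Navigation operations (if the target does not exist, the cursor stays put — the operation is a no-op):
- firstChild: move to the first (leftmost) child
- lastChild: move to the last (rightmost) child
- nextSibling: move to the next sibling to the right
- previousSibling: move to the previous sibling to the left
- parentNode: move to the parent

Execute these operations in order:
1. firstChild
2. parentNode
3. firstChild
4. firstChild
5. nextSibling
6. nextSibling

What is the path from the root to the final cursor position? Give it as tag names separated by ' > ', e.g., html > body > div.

Answer: nav > a

Derivation:
After 1 (firstChild): title
After 2 (parentNode): nav
After 3 (firstChild): title
After 4 (firstChild): title (no-op, stayed)
After 5 (nextSibling): div
After 6 (nextSibling): a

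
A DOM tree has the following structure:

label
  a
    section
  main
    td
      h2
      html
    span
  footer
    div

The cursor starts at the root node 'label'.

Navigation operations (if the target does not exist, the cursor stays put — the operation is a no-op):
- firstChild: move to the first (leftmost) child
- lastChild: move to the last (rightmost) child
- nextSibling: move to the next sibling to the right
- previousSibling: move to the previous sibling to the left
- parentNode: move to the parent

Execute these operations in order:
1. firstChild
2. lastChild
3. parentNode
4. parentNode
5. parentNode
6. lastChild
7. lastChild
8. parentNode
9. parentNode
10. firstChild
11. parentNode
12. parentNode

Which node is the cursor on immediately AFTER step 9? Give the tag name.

After 1 (firstChild): a
After 2 (lastChild): section
After 3 (parentNode): a
After 4 (parentNode): label
After 5 (parentNode): label (no-op, stayed)
After 6 (lastChild): footer
After 7 (lastChild): div
After 8 (parentNode): footer
After 9 (parentNode): label

Answer: label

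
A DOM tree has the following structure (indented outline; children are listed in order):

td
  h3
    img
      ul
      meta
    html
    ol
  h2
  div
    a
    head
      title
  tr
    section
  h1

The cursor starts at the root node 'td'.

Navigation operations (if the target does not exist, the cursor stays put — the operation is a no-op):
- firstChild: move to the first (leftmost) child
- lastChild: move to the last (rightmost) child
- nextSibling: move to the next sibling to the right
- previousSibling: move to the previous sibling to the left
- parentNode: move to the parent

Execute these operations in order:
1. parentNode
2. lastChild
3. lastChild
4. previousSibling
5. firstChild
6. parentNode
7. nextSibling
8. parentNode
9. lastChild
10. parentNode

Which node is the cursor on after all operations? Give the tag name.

After 1 (parentNode): td (no-op, stayed)
After 2 (lastChild): h1
After 3 (lastChild): h1 (no-op, stayed)
After 4 (previousSibling): tr
After 5 (firstChild): section
After 6 (parentNode): tr
After 7 (nextSibling): h1
After 8 (parentNode): td
After 9 (lastChild): h1
After 10 (parentNode): td

Answer: td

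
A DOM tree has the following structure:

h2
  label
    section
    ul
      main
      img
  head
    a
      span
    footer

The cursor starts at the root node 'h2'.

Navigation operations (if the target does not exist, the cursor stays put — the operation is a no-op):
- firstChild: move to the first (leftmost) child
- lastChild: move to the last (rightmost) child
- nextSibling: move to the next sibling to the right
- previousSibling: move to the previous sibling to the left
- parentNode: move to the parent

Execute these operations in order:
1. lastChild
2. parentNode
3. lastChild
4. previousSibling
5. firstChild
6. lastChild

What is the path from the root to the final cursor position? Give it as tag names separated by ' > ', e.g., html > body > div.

Answer: h2 > label > section

Derivation:
After 1 (lastChild): head
After 2 (parentNode): h2
After 3 (lastChild): head
After 4 (previousSibling): label
After 5 (firstChild): section
After 6 (lastChild): section (no-op, stayed)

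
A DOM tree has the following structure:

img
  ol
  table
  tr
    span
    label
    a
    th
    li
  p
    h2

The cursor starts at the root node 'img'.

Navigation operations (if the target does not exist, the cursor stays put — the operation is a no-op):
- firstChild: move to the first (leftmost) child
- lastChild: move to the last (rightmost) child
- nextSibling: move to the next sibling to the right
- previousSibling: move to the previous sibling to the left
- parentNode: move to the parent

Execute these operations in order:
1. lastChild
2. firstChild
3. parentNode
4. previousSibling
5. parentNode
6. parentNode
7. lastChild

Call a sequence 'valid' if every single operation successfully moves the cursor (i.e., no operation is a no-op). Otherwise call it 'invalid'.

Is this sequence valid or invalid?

After 1 (lastChild): p
After 2 (firstChild): h2
After 3 (parentNode): p
After 4 (previousSibling): tr
After 5 (parentNode): img
After 6 (parentNode): img (no-op, stayed)
After 7 (lastChild): p

Answer: invalid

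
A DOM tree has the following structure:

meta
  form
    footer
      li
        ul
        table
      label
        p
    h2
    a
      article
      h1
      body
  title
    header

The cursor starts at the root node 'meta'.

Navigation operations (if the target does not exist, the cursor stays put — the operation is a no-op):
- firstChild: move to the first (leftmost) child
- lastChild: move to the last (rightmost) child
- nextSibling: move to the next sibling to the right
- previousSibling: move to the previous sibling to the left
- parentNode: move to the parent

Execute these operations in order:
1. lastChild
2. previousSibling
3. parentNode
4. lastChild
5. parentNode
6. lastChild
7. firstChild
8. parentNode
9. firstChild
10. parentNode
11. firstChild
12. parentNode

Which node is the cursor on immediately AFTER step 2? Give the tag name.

Answer: form

Derivation:
After 1 (lastChild): title
After 2 (previousSibling): form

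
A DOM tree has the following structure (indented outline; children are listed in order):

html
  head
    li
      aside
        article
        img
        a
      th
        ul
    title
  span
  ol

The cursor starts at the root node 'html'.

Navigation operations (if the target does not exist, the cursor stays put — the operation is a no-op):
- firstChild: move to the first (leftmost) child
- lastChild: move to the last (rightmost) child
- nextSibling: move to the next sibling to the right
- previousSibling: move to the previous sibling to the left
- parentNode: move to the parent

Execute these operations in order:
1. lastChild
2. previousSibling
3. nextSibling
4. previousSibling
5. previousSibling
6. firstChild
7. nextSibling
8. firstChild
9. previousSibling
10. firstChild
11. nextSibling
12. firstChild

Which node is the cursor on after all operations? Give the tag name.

After 1 (lastChild): ol
After 2 (previousSibling): span
After 3 (nextSibling): ol
After 4 (previousSibling): span
After 5 (previousSibling): head
After 6 (firstChild): li
After 7 (nextSibling): title
After 8 (firstChild): title (no-op, stayed)
After 9 (previousSibling): li
After 10 (firstChild): aside
After 11 (nextSibling): th
After 12 (firstChild): ul

Answer: ul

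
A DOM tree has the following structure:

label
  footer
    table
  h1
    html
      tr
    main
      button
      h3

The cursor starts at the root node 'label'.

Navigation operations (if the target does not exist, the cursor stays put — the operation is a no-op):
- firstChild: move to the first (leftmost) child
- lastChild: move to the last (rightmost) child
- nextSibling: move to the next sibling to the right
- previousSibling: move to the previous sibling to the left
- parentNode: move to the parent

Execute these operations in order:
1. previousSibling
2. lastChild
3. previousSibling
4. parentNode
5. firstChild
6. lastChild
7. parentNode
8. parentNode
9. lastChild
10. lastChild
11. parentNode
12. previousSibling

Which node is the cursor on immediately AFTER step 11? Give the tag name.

Answer: h1

Derivation:
After 1 (previousSibling): label (no-op, stayed)
After 2 (lastChild): h1
After 3 (previousSibling): footer
After 4 (parentNode): label
After 5 (firstChild): footer
After 6 (lastChild): table
After 7 (parentNode): footer
After 8 (parentNode): label
After 9 (lastChild): h1
After 10 (lastChild): main
After 11 (parentNode): h1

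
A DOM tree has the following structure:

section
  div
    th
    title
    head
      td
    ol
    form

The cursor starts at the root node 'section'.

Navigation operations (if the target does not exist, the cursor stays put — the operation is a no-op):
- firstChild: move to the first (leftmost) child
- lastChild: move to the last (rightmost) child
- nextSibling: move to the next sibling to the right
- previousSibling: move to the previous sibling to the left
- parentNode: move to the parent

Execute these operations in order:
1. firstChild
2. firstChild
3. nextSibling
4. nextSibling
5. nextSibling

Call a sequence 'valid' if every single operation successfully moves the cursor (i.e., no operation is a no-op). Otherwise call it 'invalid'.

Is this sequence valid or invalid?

After 1 (firstChild): div
After 2 (firstChild): th
After 3 (nextSibling): title
After 4 (nextSibling): head
After 5 (nextSibling): ol

Answer: valid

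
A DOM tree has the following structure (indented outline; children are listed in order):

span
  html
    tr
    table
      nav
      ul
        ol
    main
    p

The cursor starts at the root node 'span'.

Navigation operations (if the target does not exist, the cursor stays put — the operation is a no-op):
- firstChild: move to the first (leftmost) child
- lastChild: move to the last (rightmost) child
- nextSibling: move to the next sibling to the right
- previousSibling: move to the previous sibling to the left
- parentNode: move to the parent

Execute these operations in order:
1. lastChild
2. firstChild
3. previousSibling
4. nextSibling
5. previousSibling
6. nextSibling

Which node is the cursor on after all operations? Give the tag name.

Answer: table

Derivation:
After 1 (lastChild): html
After 2 (firstChild): tr
After 3 (previousSibling): tr (no-op, stayed)
After 4 (nextSibling): table
After 5 (previousSibling): tr
After 6 (nextSibling): table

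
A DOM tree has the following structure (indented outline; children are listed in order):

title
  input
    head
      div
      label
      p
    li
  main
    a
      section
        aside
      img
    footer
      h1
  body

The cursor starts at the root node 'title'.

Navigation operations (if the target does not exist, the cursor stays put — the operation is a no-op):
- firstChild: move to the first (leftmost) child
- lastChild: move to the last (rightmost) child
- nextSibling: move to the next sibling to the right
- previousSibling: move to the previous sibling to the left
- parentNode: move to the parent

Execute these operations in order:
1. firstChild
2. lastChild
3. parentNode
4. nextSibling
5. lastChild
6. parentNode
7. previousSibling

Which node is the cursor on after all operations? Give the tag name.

After 1 (firstChild): input
After 2 (lastChild): li
After 3 (parentNode): input
After 4 (nextSibling): main
After 5 (lastChild): footer
After 6 (parentNode): main
After 7 (previousSibling): input

Answer: input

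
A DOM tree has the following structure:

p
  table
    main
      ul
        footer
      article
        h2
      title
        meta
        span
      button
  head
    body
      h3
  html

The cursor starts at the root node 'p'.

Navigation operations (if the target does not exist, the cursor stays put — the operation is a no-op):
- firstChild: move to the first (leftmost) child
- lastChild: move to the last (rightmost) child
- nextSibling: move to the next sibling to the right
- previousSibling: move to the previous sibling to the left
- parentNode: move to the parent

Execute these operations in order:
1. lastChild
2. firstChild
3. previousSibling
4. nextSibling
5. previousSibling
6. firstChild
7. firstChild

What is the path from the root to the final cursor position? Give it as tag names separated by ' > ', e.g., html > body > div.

Answer: p > head > body > h3

Derivation:
After 1 (lastChild): html
After 2 (firstChild): html (no-op, stayed)
After 3 (previousSibling): head
After 4 (nextSibling): html
After 5 (previousSibling): head
After 6 (firstChild): body
After 7 (firstChild): h3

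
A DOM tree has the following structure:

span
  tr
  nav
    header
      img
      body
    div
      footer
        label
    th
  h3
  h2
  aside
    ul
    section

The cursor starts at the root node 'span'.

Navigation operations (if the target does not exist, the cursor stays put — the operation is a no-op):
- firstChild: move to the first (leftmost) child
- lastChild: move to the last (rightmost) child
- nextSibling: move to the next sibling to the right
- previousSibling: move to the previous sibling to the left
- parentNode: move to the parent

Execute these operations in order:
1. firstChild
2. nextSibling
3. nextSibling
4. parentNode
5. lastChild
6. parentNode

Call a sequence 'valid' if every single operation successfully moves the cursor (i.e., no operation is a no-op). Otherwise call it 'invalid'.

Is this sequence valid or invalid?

Answer: valid

Derivation:
After 1 (firstChild): tr
After 2 (nextSibling): nav
After 3 (nextSibling): h3
After 4 (parentNode): span
After 5 (lastChild): aside
After 6 (parentNode): span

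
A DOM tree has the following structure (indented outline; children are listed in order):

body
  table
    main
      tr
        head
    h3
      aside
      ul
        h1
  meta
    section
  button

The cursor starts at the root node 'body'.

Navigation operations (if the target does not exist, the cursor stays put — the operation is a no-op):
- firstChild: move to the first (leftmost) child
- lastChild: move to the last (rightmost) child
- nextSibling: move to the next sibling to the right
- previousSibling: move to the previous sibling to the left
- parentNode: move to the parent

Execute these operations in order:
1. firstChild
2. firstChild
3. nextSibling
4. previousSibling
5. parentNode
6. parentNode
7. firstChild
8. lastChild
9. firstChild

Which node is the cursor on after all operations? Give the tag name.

After 1 (firstChild): table
After 2 (firstChild): main
After 3 (nextSibling): h3
After 4 (previousSibling): main
After 5 (parentNode): table
After 6 (parentNode): body
After 7 (firstChild): table
After 8 (lastChild): h3
After 9 (firstChild): aside

Answer: aside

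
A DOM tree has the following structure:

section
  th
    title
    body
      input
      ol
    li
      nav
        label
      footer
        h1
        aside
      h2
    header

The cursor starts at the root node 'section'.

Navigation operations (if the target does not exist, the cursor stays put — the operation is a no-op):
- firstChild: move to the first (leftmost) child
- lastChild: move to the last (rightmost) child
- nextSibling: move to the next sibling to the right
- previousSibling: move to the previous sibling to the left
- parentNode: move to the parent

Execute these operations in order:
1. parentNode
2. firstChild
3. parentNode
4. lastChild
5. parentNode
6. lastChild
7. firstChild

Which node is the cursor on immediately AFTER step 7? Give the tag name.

After 1 (parentNode): section (no-op, stayed)
After 2 (firstChild): th
After 3 (parentNode): section
After 4 (lastChild): th
After 5 (parentNode): section
After 6 (lastChild): th
After 7 (firstChild): title

Answer: title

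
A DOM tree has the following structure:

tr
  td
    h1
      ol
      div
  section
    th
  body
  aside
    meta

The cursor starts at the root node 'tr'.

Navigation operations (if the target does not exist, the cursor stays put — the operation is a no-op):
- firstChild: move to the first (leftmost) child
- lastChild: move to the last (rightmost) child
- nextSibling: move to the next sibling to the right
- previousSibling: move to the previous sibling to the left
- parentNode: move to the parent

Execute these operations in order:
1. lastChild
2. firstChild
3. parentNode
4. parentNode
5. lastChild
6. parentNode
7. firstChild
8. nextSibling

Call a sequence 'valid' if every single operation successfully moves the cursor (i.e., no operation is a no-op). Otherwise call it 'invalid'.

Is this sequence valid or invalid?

After 1 (lastChild): aside
After 2 (firstChild): meta
After 3 (parentNode): aside
After 4 (parentNode): tr
After 5 (lastChild): aside
After 6 (parentNode): tr
After 7 (firstChild): td
After 8 (nextSibling): section

Answer: valid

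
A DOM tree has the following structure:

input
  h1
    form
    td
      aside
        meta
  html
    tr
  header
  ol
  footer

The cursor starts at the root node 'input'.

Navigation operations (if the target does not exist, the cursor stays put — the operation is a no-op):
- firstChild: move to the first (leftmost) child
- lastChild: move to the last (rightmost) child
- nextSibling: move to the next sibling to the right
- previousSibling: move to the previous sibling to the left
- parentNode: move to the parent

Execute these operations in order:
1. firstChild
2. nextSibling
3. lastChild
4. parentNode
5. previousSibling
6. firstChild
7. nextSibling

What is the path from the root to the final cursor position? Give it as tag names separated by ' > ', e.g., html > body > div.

Answer: input > h1 > td

Derivation:
After 1 (firstChild): h1
After 2 (nextSibling): html
After 3 (lastChild): tr
After 4 (parentNode): html
After 5 (previousSibling): h1
After 6 (firstChild): form
After 7 (nextSibling): td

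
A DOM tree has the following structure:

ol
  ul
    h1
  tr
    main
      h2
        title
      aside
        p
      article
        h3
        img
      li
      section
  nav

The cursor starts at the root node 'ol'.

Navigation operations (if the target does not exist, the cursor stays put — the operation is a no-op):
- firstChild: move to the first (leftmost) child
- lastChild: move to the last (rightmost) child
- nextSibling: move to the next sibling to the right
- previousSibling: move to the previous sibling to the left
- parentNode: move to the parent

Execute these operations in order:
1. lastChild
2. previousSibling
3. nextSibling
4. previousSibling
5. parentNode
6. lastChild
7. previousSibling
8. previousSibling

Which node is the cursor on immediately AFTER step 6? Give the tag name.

Answer: nav

Derivation:
After 1 (lastChild): nav
After 2 (previousSibling): tr
After 3 (nextSibling): nav
After 4 (previousSibling): tr
After 5 (parentNode): ol
After 6 (lastChild): nav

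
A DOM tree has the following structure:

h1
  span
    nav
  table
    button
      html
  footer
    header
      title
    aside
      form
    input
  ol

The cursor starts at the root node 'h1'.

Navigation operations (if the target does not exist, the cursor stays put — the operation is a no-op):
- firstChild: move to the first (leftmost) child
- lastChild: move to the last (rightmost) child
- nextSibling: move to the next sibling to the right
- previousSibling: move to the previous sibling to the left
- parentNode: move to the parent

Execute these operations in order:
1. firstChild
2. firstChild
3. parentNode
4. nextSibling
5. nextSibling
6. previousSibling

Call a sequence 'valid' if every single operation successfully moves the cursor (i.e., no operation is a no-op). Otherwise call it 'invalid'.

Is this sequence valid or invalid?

Answer: valid

Derivation:
After 1 (firstChild): span
After 2 (firstChild): nav
After 3 (parentNode): span
After 4 (nextSibling): table
After 5 (nextSibling): footer
After 6 (previousSibling): table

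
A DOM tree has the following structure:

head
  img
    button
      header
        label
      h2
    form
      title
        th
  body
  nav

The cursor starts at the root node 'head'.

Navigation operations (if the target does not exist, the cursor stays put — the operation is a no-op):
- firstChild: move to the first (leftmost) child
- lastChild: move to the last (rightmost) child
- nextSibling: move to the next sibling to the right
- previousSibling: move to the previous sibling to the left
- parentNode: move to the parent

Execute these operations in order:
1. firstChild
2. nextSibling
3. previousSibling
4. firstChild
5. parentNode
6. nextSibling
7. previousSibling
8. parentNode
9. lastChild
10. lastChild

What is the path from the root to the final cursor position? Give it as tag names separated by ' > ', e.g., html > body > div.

After 1 (firstChild): img
After 2 (nextSibling): body
After 3 (previousSibling): img
After 4 (firstChild): button
After 5 (parentNode): img
After 6 (nextSibling): body
After 7 (previousSibling): img
After 8 (parentNode): head
After 9 (lastChild): nav
After 10 (lastChild): nav (no-op, stayed)

Answer: head > nav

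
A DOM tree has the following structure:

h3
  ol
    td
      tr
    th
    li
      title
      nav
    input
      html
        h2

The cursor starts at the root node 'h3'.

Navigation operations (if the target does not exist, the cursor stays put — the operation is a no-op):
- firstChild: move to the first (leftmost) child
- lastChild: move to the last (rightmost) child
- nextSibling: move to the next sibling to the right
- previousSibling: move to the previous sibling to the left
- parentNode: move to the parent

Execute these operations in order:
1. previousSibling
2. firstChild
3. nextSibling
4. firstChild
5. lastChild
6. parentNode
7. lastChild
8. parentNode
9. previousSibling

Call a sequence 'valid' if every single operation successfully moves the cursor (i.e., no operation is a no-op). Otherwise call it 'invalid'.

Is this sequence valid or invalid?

Answer: invalid

Derivation:
After 1 (previousSibling): h3 (no-op, stayed)
After 2 (firstChild): ol
After 3 (nextSibling): ol (no-op, stayed)
After 4 (firstChild): td
After 5 (lastChild): tr
After 6 (parentNode): td
After 7 (lastChild): tr
After 8 (parentNode): td
After 9 (previousSibling): td (no-op, stayed)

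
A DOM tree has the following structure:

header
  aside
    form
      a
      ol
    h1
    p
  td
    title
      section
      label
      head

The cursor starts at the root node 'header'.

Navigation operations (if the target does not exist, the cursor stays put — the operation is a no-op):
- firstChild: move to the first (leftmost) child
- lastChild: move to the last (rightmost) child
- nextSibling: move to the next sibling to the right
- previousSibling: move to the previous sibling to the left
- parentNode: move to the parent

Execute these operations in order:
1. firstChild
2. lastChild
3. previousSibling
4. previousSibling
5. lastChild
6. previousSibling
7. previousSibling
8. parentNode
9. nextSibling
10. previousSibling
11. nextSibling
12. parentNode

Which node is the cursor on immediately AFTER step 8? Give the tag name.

Answer: form

Derivation:
After 1 (firstChild): aside
After 2 (lastChild): p
After 3 (previousSibling): h1
After 4 (previousSibling): form
After 5 (lastChild): ol
After 6 (previousSibling): a
After 7 (previousSibling): a (no-op, stayed)
After 8 (parentNode): form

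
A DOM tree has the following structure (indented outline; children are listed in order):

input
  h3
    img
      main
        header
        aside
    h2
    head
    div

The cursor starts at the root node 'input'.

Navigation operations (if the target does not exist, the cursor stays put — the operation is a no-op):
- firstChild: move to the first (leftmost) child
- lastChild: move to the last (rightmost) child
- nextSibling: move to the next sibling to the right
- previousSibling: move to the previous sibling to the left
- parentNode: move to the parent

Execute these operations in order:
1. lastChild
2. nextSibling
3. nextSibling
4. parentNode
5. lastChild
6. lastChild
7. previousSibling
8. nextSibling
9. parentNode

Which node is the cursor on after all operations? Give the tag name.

Answer: h3

Derivation:
After 1 (lastChild): h3
After 2 (nextSibling): h3 (no-op, stayed)
After 3 (nextSibling): h3 (no-op, stayed)
After 4 (parentNode): input
After 5 (lastChild): h3
After 6 (lastChild): div
After 7 (previousSibling): head
After 8 (nextSibling): div
After 9 (parentNode): h3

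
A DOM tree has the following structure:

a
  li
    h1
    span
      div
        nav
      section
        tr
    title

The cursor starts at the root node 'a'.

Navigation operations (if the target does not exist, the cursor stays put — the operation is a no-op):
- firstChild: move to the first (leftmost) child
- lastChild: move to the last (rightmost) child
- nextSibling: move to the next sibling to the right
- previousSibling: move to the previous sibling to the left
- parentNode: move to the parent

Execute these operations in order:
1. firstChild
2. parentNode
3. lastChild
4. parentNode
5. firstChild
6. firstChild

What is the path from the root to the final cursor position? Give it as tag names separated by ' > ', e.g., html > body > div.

Answer: a > li > h1

Derivation:
After 1 (firstChild): li
After 2 (parentNode): a
After 3 (lastChild): li
After 4 (parentNode): a
After 5 (firstChild): li
After 6 (firstChild): h1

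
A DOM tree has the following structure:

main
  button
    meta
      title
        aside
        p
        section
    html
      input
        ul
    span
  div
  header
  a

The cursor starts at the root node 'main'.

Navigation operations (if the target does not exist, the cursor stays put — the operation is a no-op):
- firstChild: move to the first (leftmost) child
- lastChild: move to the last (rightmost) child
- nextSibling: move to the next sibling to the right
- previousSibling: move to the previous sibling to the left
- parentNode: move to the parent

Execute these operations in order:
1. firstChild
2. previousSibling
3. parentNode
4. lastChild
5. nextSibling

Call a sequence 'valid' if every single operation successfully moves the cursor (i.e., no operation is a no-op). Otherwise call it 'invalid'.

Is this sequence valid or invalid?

After 1 (firstChild): button
After 2 (previousSibling): button (no-op, stayed)
After 3 (parentNode): main
After 4 (lastChild): a
After 5 (nextSibling): a (no-op, stayed)

Answer: invalid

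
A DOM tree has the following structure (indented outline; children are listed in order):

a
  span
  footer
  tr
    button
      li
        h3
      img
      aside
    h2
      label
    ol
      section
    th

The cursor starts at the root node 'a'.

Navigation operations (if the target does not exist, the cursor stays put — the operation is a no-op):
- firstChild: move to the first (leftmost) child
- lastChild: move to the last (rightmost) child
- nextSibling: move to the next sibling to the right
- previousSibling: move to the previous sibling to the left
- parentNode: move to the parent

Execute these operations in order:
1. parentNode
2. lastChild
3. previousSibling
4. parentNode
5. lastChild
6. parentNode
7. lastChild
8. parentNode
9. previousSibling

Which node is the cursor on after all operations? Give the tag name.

After 1 (parentNode): a (no-op, stayed)
After 2 (lastChild): tr
After 3 (previousSibling): footer
After 4 (parentNode): a
After 5 (lastChild): tr
After 6 (parentNode): a
After 7 (lastChild): tr
After 8 (parentNode): a
After 9 (previousSibling): a (no-op, stayed)

Answer: a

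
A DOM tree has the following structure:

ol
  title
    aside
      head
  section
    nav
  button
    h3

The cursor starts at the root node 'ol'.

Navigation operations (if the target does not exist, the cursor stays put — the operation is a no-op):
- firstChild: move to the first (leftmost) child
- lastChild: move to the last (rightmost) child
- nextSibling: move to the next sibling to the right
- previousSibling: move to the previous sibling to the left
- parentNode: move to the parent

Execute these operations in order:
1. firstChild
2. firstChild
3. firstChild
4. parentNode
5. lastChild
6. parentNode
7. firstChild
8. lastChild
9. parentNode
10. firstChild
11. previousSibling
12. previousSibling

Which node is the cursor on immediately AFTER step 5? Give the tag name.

Answer: head

Derivation:
After 1 (firstChild): title
After 2 (firstChild): aside
After 3 (firstChild): head
After 4 (parentNode): aside
After 5 (lastChild): head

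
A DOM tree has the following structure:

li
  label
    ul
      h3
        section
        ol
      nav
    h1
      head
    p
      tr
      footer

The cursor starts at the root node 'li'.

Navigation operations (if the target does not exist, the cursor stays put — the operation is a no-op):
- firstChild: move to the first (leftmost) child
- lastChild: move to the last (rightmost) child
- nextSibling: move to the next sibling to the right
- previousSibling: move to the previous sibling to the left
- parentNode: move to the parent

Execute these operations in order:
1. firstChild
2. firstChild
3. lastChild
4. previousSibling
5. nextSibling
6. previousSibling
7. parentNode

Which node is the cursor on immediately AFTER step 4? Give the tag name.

After 1 (firstChild): label
After 2 (firstChild): ul
After 3 (lastChild): nav
After 4 (previousSibling): h3

Answer: h3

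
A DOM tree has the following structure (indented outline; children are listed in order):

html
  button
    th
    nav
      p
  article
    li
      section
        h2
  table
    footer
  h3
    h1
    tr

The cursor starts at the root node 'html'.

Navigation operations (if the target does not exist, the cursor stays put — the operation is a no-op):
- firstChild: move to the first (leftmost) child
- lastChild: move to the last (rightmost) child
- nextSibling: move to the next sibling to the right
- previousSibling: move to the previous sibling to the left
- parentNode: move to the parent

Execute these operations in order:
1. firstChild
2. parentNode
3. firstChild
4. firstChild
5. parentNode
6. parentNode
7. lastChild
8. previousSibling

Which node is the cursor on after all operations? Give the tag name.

After 1 (firstChild): button
After 2 (parentNode): html
After 3 (firstChild): button
After 4 (firstChild): th
After 5 (parentNode): button
After 6 (parentNode): html
After 7 (lastChild): h3
After 8 (previousSibling): table

Answer: table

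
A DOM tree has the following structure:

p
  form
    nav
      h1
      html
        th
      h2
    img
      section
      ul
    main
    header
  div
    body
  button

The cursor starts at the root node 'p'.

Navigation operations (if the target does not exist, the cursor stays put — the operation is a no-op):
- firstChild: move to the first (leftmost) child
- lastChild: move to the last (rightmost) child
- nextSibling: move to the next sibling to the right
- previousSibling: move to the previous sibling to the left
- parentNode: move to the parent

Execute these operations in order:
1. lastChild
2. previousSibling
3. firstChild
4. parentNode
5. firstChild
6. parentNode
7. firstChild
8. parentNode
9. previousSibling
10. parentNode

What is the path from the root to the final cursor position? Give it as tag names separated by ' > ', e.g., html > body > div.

Answer: p

Derivation:
After 1 (lastChild): button
After 2 (previousSibling): div
After 3 (firstChild): body
After 4 (parentNode): div
After 5 (firstChild): body
After 6 (parentNode): div
After 7 (firstChild): body
After 8 (parentNode): div
After 9 (previousSibling): form
After 10 (parentNode): p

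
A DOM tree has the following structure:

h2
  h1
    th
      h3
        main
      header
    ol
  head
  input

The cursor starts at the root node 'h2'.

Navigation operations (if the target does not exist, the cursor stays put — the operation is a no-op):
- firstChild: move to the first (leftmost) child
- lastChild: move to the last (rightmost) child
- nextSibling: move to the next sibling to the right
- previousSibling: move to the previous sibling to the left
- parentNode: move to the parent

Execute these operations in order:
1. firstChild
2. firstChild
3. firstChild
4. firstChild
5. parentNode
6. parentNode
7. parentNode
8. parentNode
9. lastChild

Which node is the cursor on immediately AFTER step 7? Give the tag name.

After 1 (firstChild): h1
After 2 (firstChild): th
After 3 (firstChild): h3
After 4 (firstChild): main
After 5 (parentNode): h3
After 6 (parentNode): th
After 7 (parentNode): h1

Answer: h1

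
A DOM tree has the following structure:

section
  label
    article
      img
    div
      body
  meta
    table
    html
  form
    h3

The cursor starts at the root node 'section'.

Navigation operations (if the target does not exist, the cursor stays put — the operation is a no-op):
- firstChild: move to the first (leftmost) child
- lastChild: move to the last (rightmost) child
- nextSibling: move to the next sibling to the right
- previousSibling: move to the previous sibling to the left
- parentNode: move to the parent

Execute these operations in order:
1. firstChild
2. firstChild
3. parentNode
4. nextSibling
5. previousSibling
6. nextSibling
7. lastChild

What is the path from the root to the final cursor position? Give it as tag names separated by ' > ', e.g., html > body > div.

After 1 (firstChild): label
After 2 (firstChild): article
After 3 (parentNode): label
After 4 (nextSibling): meta
After 5 (previousSibling): label
After 6 (nextSibling): meta
After 7 (lastChild): html

Answer: section > meta > html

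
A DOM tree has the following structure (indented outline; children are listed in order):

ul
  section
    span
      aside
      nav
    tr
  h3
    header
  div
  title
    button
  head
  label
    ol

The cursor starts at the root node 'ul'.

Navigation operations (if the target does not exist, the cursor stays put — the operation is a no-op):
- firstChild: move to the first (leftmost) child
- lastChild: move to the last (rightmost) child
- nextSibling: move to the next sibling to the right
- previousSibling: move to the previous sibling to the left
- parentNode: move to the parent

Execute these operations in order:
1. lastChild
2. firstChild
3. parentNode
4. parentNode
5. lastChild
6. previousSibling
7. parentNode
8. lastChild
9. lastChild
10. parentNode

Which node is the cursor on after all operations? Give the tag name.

After 1 (lastChild): label
After 2 (firstChild): ol
After 3 (parentNode): label
After 4 (parentNode): ul
After 5 (lastChild): label
After 6 (previousSibling): head
After 7 (parentNode): ul
After 8 (lastChild): label
After 9 (lastChild): ol
After 10 (parentNode): label

Answer: label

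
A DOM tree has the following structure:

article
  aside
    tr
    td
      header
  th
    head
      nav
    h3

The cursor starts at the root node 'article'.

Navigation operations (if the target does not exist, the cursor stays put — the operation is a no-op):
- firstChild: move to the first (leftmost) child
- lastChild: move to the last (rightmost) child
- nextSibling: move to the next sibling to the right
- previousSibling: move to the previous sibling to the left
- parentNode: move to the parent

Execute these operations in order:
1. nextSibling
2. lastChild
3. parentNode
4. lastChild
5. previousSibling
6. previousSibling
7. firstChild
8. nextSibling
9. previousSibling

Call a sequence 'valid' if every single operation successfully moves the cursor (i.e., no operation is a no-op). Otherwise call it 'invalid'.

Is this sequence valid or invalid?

Answer: invalid

Derivation:
After 1 (nextSibling): article (no-op, stayed)
After 2 (lastChild): th
After 3 (parentNode): article
After 4 (lastChild): th
After 5 (previousSibling): aside
After 6 (previousSibling): aside (no-op, stayed)
After 7 (firstChild): tr
After 8 (nextSibling): td
After 9 (previousSibling): tr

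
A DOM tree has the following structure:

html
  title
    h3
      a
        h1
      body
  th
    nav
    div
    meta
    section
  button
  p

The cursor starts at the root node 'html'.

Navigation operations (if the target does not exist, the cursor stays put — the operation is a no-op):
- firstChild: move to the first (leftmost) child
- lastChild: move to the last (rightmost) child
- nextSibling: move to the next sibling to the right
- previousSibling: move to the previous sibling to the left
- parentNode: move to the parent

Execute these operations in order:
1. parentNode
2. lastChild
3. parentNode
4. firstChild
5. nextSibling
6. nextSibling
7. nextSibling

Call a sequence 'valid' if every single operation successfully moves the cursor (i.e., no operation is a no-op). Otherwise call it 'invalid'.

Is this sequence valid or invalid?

Answer: invalid

Derivation:
After 1 (parentNode): html (no-op, stayed)
After 2 (lastChild): p
After 3 (parentNode): html
After 4 (firstChild): title
After 5 (nextSibling): th
After 6 (nextSibling): button
After 7 (nextSibling): p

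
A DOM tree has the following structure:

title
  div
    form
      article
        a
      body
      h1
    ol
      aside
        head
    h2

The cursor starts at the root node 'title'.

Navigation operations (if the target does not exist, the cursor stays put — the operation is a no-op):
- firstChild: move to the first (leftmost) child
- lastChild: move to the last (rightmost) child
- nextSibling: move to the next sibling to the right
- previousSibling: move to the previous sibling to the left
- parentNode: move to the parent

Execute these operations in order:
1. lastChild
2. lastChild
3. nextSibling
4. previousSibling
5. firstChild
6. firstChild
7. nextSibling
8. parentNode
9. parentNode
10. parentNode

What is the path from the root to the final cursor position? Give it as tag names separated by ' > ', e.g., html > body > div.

Answer: title > div

Derivation:
After 1 (lastChild): div
After 2 (lastChild): h2
After 3 (nextSibling): h2 (no-op, stayed)
After 4 (previousSibling): ol
After 5 (firstChild): aside
After 6 (firstChild): head
After 7 (nextSibling): head (no-op, stayed)
After 8 (parentNode): aside
After 9 (parentNode): ol
After 10 (parentNode): div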